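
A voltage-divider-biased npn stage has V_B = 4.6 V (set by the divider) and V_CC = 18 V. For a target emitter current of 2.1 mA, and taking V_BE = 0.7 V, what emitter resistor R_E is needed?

V_E = V_B − V_BE = 4.6 − 0.7 = 3.9 V.
R_E = V_E / I_E = 3.9 / 2.1 = 1.86 kΩ.

R_E ≈ 1.9 kΩ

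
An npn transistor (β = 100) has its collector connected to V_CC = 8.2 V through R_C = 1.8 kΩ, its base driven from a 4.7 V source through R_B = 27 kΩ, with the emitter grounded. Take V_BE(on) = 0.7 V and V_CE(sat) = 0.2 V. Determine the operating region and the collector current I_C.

Assume active: I_B = (4.7 − 0.7)/27 = 0.148 mA, giving I_C = β·I_B = 14.8 mA.
But then V_CE = 8.2 − 14.8×1.8 = -18.5 V < V_CE(sat) = 0.2 V — impossible in the active region.
So the transistor is saturated. With V_CE = 0.2 V, I_C = (V_CC − 0.2)/R_C = 8/1.8 = 4.44 mA.
Check: β·I_B = 14.8 mA > I_C = 4.44 mA, confirming saturation.

saturation; I_C ≈ 4.4 mA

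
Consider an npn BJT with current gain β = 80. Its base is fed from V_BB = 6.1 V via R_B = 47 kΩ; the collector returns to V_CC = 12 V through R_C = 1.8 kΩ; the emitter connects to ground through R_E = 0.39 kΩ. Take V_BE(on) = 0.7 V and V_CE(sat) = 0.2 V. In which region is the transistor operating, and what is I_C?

Assume active: I_B = (6.1 − 0.7)/(47 + 81×0.39) = 0.0687 mA, I_C = β·I_B = 5.5 mA.
Then V_CE = 12 − 5.5×1.8 − 5.57×0.39 = -0.065 V < 0.2 V — the active assumption fails.
Re-solve with V_CE = 0.2 V. KCL at the emitter: V_E/R_E = (V_BB−0.7−V_E)/R_B + (V_CC−0.2−V_E)/R_C, giving V_E = 2.12 V.
I_C = (V_CC − 0.2 − V_E)/R_C = (11.8 − 2.12)/1.8 = 5.38 mA.
Check: I_B = (5.4 − 2.12)/47 = 0.0697 mA, and β·I_B = 5.58 mA > I_C, confirming saturation.

saturation; I_C ≈ 5.4 mA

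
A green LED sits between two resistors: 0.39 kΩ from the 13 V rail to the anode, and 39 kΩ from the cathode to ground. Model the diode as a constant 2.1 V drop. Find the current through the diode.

I ≈ 0.28 mA

The two resistors are in series with the diode, so KVL gives 13 = I·0.39 + 2.1 + I·39.
I = (13 − 2.1) / (0.39 + 39) kΩ = 10.9 / 39.4 = 0.277 mA.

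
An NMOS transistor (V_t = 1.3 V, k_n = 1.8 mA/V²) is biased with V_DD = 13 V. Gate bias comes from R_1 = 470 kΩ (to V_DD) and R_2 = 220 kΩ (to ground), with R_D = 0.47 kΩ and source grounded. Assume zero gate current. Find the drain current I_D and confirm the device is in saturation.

V_G = V_DD·R_2/(R_1+R_2) = 13×220/690 = 4.14 V. With the source grounded, V_GS = V_G = 4.14 V.
Assume saturation: I_D = (k_n/2)(V_GS − V_t)² = (1.8/2)×(4.14 − 1.3)² = 0.9×2.84² = 7.28 mA.
V_DS = V_DD − I_D·R_D = 13 − 7.28×0.47 = 9.58 V.
Saturation requires V_DS ≥ V_GS − V_t = 2.84 V; 9.58 ≥ 2.84 ✓.

I_D ≈ 7.3 mA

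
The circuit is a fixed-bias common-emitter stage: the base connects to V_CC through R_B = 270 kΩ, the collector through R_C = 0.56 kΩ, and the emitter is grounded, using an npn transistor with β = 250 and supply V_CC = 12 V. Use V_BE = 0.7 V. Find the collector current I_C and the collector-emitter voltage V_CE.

Base loop: V_CC = I_B·R_B + V_BE, so I_B = (12 − 0.7)/270 kΩ = 0.0419 mA.
In the active region I_C = β·I_B = 250 × 0.0419 = 10.5 mA.
Collector loop: V_CE = V_CC − I_C·R_C = 12 − 10.5×0.56 = 6.14 V.
Since V_CE = 6.14 V > V_CE(sat) ≈ 0.2 V, the transistor is in the active region as assumed.

I_C ≈ 10 mA, V_CE ≈ 6.1 V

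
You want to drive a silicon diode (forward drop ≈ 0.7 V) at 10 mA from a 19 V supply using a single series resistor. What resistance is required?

The resistor drops V_S − V_D = 19 − 0.7 = 18.3 V at 10 mA.
R = 18.3 V / 10 mA = 1.83 kΩ.

R ≈ 1.8 kΩ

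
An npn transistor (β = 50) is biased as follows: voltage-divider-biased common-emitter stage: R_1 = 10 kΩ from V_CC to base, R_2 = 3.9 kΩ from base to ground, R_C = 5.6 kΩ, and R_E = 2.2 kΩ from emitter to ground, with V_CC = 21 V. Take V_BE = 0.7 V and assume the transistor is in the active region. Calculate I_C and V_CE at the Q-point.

Thevenize the base divider: V_Th = V_CC·R_2/(R_1+R_2) = 21×3.9/13.9 = 5.89 V, R_Th = R_1‖R_2 = 2.81 kΩ.
Base-emitter loop: V_Th = I_B·R_Th + V_BE + (β+1)I_B·R_E, so I_B = (5.89 − 0.7) / (2.81 + 51×2.2) = 0.0451 mA.
I_C = β·I_B = 50×0.0451 = 2.26 mA, and I_E = (β+1)I_B = 2.3 mA.
V_CE = V_CC − I_C·R_C − I_E·R_E = 21 − 2.26×5.6 − 2.3×2.2 = 3.29 V.
V_CE = 3.29 V > 0.2 V confirms active-region operation.

I_C ≈ 2.3 mA, V_CE ≈ 3.3 V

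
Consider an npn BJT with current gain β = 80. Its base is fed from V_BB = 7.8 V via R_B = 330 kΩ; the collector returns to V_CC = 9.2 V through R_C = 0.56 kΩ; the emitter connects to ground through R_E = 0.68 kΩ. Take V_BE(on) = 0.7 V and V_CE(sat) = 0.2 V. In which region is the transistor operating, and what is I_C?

active; I_C ≈ 1.5 mA

Assume active. Base-emitter loop: I_B = (V_BB − V_BE)/(R_B + (β+1)R_E) = (7.8 − 0.7)/(330 + 81×0.68) = 0.0184 mA.
I_C = β·I_B = 80×0.0184 = 1.48 mA.
V_CE = V_CC − I_C·R_C − I_E·R_E = 9.2 − 1.48×0.56 − 1.49×0.68 = 7.36 V > V_CE(sat), so the active-region assumption holds.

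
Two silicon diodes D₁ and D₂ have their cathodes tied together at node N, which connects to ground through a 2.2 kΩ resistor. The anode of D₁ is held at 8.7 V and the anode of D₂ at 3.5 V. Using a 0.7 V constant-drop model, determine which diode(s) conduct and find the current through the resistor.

Assume both conduct. Then node N would need to be at both 8.7−0.7 = 8 V and 3.5−0.7 = 2.8 V, which is impossible.
Assume only D₁ conducts: V_N = 8.7 − 0.7 = 8 V, so I_R = 8/2.2 = 3.64 mA.
Check D₂: its anode-to-cathode voltage is 3.5 − 8 = -4.5 V < 0.7 V, so it is off. The assumption is consistent.

Only D₁ conducts; I_R ≈ 3.6 mA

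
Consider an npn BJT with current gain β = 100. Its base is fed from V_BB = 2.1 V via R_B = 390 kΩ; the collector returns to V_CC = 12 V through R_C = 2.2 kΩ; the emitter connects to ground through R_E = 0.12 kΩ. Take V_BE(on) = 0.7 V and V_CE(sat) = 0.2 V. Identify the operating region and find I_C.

Assume active. Base-emitter loop: I_B = (V_BB − V_BE)/(R_B + (β+1)R_E) = (2.1 − 0.7)/(390 + 101×0.12) = 0.00348 mA.
I_C = β·I_B = 100×0.00348 = 0.348 mA.
V_CE = V_CC − I_C·R_C − I_E·R_E = 12 − 0.348×2.2 − 0.352×0.12 = 11.2 V > V_CE(sat), so the active-region assumption holds.

active; I_C ≈ 0.35 mA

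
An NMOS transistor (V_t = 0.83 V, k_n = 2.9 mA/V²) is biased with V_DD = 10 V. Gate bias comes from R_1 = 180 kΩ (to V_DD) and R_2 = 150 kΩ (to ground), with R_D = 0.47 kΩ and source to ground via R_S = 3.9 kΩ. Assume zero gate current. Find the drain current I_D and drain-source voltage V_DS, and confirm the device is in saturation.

I_D ≈ 0.77 mA, V_DS ≈ 6.7 V

V_G = V_DD·R_2/(R_1+R_2) = 10×150/330 = 4.55 V.
Assume saturation: I_D = (k_n/2)(V_GS − V_t)² with V_GS = V_G − I_D·R_S = 4.55 − 3.9·I_D.
Substituting gives 22.1·I_D² − 43·I_D + 20 = 0, with roots I_D = 0.766 or 1.18 mA.
The root I_D = 1.18 mA gives V_GS = -0.0738 V ≤ V_t, so take I_D = 0.766 mA.
Then V_GS = 1.56 V and V_DS = V_DD − I_D(R_D+R_S) = 10 − 0.766×4.37 = 6.65 V.
Saturation requires V_DS ≥ V_GS − V_t = 0.727 V; 6.65 ≥ 0.727 ✓.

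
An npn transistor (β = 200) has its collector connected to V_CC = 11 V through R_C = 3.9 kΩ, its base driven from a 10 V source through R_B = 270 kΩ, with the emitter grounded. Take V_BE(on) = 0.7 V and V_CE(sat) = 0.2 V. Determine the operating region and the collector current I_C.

saturation; I_C ≈ 2.8 mA

Assume active: I_B = (10 − 0.7)/270 = 0.0344 mA, giving I_C = β·I_B = 6.89 mA.
But then V_CE = 11 − 6.89×3.9 = -15.9 V < V_CE(sat) = 0.2 V — impossible in the active region.
So the transistor is saturated. With V_CE = 0.2 V, I_C = (V_CC − 0.2)/R_C = 10.8/3.9 = 2.77 mA.
Check: β·I_B = 6.89 mA > I_C = 2.77 mA, confirming saturation.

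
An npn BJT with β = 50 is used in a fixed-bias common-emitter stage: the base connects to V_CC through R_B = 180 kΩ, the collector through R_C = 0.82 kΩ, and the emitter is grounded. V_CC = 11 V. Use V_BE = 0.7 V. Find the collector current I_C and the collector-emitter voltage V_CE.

Base loop: V_CC = I_B·R_B + V_BE, so I_B = (11 − 0.7)/180 kΩ = 0.0572 mA.
In the active region I_C = β·I_B = 50 × 0.0572 = 2.86 mA.
Collector loop: V_CE = V_CC − I_C·R_C = 11 − 2.86×0.82 = 8.65 V.
Since V_CE = 8.65 V > V_CE(sat) ≈ 0.2 V, the transistor is in the active region as assumed.

I_C ≈ 2.9 mA, V_CE ≈ 8.7 V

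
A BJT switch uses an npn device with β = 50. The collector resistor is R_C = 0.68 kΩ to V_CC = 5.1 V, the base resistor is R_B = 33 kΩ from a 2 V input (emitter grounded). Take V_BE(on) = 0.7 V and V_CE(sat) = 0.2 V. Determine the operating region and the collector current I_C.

active; I_C ≈ 2 mA

Assume active. Base-emitter loop: I_B = (V_BB − V_BE)/R_B = (2 − 0.7)/33 = 0.0394 mA.
I_C = β·I_B = 50×0.0394 = 1.97 mA.
V_CE = V_CC − I_C·R_C = 5.1 − 1.97×0.68 = 3.76 V > V_CE(sat), so the active-region assumption holds.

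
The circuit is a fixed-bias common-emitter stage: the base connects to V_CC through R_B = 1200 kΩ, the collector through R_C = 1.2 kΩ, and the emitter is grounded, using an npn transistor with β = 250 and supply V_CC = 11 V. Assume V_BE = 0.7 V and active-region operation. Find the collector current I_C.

Base loop: V_CC = I_B·R_B + V_BE, so I_B = (11 − 0.7)/1200 kΩ = 0.00858 mA.
In the active region I_C = β·I_B = 250 × 0.00858 = 2.15 mA.
Collector loop: V_CE = V_CC − I_C·R_C = 11 − 2.15×1.2 = 8.43 V.
Since V_CE = 8.43 V > V_CE(sat) ≈ 0.2 V, the transistor is in the active region as assumed.

I_C ≈ 2.1 mA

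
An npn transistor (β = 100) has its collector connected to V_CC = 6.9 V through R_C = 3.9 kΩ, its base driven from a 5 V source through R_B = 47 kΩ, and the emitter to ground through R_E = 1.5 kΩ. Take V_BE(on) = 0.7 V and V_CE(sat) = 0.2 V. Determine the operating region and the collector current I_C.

Assume active: I_B = (5 − 0.7)/(47 + 101×1.5) = 0.0217 mA, I_C = β·I_B = 2.17 mA.
Then V_CE = 6.9 − 2.17×3.9 − 2.19×1.5 = -4.83 V < 0.2 V — the active assumption fails.
Re-solve with V_CE = 0.2 V. KCL at the emitter: V_E/R_E = (V_BB−0.7−V_E)/R_B + (V_CC−0.2−V_E)/R_C, giving V_E = 1.92 V.
I_C = (V_CC − 0.2 − V_E)/R_C = (6.7 − 1.92)/3.9 = 1.23 mA.
Check: I_B = (4.3 − 1.92)/47 = 0.0507 mA, and β·I_B = 5.07 mA > I_C, confirming saturation.

saturation; I_C ≈ 1.2 mA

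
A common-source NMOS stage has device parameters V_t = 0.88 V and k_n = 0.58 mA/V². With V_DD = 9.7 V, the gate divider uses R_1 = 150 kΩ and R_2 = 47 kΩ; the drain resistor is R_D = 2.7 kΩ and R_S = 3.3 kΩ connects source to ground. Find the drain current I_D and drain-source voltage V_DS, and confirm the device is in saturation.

V_G = V_DD·R_2/(R_1+R_2) = 9.7×47/197 = 2.31 V.
Assume saturation: I_D = (k_n/2)(V_GS − V_t)² with V_GS = V_G − I_D·R_S = 2.31 − 3.3·I_D.
Substituting gives 3.16·I_D² − 3.75·I_D + 0.597 = 0, with roots I_D = 0.19 or 0.996 mA.
The root I_D = 0.996 mA gives V_GS = -0.973 V ≤ V_t, so take I_D = 0.19 mA.
Then V_GS = 1.69 V and V_DS = V_DD − I_D(R_D+R_S) = 9.7 − 0.19×6 = 8.56 V.
Saturation requires V_DS ≥ V_GS − V_t = 0.809 V; 8.56 ≥ 0.809 ✓.

I_D ≈ 0.19 mA, V_DS ≈ 8.6 V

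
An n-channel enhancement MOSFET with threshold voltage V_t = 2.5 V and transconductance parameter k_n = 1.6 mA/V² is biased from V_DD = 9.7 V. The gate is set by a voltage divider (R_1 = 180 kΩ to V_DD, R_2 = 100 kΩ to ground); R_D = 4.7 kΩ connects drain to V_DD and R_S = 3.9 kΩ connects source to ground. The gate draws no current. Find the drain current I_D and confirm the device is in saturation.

I_D ≈ 0.14 mA

V_G = V_DD·R_2/(R_1+R_2) = 9.7×100/280 = 3.46 V.
Assume saturation: I_D = (k_n/2)(V_GS − V_t)² with V_GS = V_G − I_D·R_S = 3.46 − 3.9·I_D.
Substituting gives 12.2·I_D² − 7.02·I_D + 0.744 = 0, with roots I_D = 0.14 or 0.437 mA.
The root I_D = 0.437 mA gives V_GS = 1.76 V ≤ V_t, so take I_D = 0.14 mA.
Then V_GS = 2.92 V and V_DS = V_DD − I_D(R_D+R_S) = 9.7 − 0.14×8.6 = 8.5 V.
Saturation requires V_DS ≥ V_GS − V_t = 0.418 V; 8.5 ≥ 0.418 ✓.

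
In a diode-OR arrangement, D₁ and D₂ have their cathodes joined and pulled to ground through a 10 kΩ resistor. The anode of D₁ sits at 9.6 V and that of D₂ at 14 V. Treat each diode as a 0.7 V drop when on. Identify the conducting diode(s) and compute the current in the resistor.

Assume both conduct. Then node N would need to be at both 9.6−0.7 = 8.9 V and 14−0.7 = 13.3 V, which is impossible.
Assume only D₂ conducts: V_N = 14 − 0.7 = 13.3 V, so I_R = 13.3/10 = 1.33 mA.
Check D₁: its anode-to-cathode voltage is 9.6 − 13.3 = -3.7 V < 0.7 V, so it is off. The assumption is consistent.

Only D₂ conducts; I_R ≈ 1.3 mA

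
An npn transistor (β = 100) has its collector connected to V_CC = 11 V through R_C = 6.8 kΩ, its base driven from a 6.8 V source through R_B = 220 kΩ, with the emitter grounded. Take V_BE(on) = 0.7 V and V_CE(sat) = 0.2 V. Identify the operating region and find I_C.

saturation; I_C ≈ 1.6 mA

Assume active: I_B = (6.8 − 0.7)/220 = 0.0277 mA, giving I_C = β·I_B = 2.77 mA.
But then V_CE = 11 − 2.77×6.8 = -7.85 V < V_CE(sat) = 0.2 V — impossible in the active region.
So the transistor is saturated. With V_CE = 0.2 V, I_C = (V_CC − 0.2)/R_C = 10.8/6.8 = 1.59 mA.
Check: β·I_B = 2.77 mA > I_C = 1.59 mA, confirming saturation.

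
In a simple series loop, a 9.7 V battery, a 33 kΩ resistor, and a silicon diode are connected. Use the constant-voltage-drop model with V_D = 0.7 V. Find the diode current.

KVL around the loop: 9.7 = V_D + I·R = 0.7 + I × 33 kΩ.
So I = (9.7 − 0.7) / 33 kΩ = 9 / 33 = 0.273 mA.

I ≈ 0.27 mA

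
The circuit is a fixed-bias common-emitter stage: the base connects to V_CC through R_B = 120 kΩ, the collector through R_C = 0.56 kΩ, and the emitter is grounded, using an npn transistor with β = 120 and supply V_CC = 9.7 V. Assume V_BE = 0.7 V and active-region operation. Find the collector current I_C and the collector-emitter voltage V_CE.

I_C ≈ 9 mA, V_CE ≈ 4.7 V

Base loop: V_CC = I_B·R_B + V_BE, so I_B = (9.7 − 0.7)/120 kΩ = 0.075 mA.
In the active region I_C = β·I_B = 120 × 0.075 = 9 mA.
Collector loop: V_CE = V_CC − I_C·R_C = 9.7 − 9×0.56 = 4.66 V.
Since V_CE = 4.66 V > V_CE(sat) ≈ 0.2 V, the transistor is in the active region as assumed.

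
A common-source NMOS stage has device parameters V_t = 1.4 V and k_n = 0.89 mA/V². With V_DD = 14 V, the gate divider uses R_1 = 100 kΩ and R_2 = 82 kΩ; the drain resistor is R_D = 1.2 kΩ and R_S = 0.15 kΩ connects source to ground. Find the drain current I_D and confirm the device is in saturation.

V_G = V_DD·R_2/(R_1+R_2) = 14×82/182 = 6.31 V.
Assume saturation: I_D = (k_n/2)(V_GS − V_t)² with V_GS = V_G − I_D·R_S = 6.31 − 0.15·I_D.
Substituting gives 0.01·I_D² − 1.66·I_D + 10.7 = 0, with roots I_D = 6.75 or 159 mA.
The root I_D = 159 mA gives V_GS = -17.5 V ≤ V_t, so take I_D = 6.75 mA.
Then V_GS = 5.3 V and V_DS = V_DD − I_D(R_D+R_S) = 14 − 6.75×1.35 = 4.89 V.
Saturation requires V_DS ≥ V_GS − V_t = 3.9 V; 4.89 ≥ 3.9 ✓.

I_D ≈ 6.8 mA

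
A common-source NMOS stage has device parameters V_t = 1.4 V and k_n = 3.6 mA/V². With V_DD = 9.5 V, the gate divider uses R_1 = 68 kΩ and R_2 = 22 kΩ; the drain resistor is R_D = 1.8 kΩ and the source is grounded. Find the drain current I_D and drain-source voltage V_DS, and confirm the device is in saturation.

V_G = V_DD·R_2/(R_1+R_2) = 9.5×22/90 = 2.32 V. With the source grounded, V_GS = V_G = 2.32 V.
Assume saturation: I_D = (k_n/2)(V_GS − V_t)² = (3.6/2)×(2.32 − 1.4)² = 1.8×0.922² = 1.53 mA.
V_DS = V_DD − I_D·R_D = 9.5 − 1.53×1.8 = 6.74 V.
Saturation requires V_DS ≥ V_GS − V_t = 0.922 V; 6.74 ≥ 0.922 ✓.

I_D ≈ 1.5 mA, V_DS ≈ 6.7 V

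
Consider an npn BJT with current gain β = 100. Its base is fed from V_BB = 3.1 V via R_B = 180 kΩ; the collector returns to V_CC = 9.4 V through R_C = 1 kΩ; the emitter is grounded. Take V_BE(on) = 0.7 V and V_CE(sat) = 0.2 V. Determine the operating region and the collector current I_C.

active; I_C ≈ 1.3 mA

Assume active. Base-emitter loop: I_B = (V_BB − V_BE)/R_B = (3.1 − 0.7)/180 = 0.0133 mA.
I_C = β·I_B = 100×0.0133 = 1.33 mA.
V_CE = V_CC − I_C·R_C = 9.4 − 1.33×1 = 8.07 V > V_CE(sat), so the active-region assumption holds.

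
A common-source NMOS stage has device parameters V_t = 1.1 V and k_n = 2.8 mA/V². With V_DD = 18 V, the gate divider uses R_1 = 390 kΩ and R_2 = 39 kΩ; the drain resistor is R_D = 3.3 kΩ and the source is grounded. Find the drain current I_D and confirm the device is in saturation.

V_G = V_DD·R_2/(R_1+R_2) = 18×39/429 = 1.64 V. With the source grounded, V_GS = V_G = 1.64 V.
Assume saturation: I_D = (k_n/2)(V_GS − V_t)² = (2.8/2)×(1.64 − 1.1)² = 1.4×0.536² = 0.403 mA.
V_DS = V_DD − I_D·R_D = 18 − 0.403×3.3 = 16.7 V.
Saturation requires V_DS ≥ V_GS − V_t = 0.536 V; 16.7 ≥ 0.536 ✓.

I_D ≈ 0.4 mA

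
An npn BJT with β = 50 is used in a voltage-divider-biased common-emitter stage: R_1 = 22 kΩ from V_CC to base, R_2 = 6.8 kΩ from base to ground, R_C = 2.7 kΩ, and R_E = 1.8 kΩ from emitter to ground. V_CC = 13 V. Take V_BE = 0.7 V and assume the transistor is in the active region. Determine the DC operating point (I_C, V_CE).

I_C ≈ 1.2 mA, V_CE ≈ 7.5 V

Thevenize the base divider: V_Th = V_CC·R_2/(R_1+R_2) = 13×6.8/28.8 = 3.07 V, R_Th = R_1‖R_2 = 5.19 kΩ.
Base-emitter loop: V_Th = I_B·R_Th + V_BE + (β+1)I_B·R_E, so I_B = (3.07 − 0.7) / (5.19 + 51×1.8) = 0.0244 mA.
I_C = β·I_B = 50×0.0244 = 1.22 mA, and I_E = (β+1)I_B = 1.25 mA.
V_CE = V_CC − I_C·R_C − I_E·R_E = 13 − 1.22×2.7 − 1.25×1.8 = 7.46 V.
V_CE = 7.46 V > 0.2 V confirms active-region operation.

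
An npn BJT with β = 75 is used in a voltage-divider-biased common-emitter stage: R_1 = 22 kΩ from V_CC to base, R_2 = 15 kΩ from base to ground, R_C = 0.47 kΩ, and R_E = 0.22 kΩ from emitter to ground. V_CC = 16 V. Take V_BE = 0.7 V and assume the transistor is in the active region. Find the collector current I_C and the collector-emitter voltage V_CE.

Thevenize the base divider: V_Th = V_CC·R_2/(R_1+R_2) = 16×15/37 = 6.49 V, R_Th = R_1‖R_2 = 8.92 kΩ.
Base-emitter loop: V_Th = I_B·R_Th + V_BE + (β+1)I_B·R_E, so I_B = (6.49 − 0.7) / (8.92 + 76×0.22) = 0.226 mA.
I_C = β·I_B = 75×0.226 = 16.9 mA, and I_E = (β+1)I_B = 17.2 mA.
V_CE = V_CC − I_C·R_C − I_E·R_E = 16 − 16.9×0.47 − 17.2×0.22 = 4.27 V.
V_CE = 4.27 V > 0.2 V confirms active-region operation.

I_C ≈ 17 mA, V_CE ≈ 4.3 V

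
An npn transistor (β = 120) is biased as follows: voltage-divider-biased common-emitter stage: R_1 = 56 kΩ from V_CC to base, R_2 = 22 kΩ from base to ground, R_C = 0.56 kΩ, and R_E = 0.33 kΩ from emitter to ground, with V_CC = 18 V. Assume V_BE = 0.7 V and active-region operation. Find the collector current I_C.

I_C ≈ 9.4 mA

Thevenize the base divider: V_Th = V_CC·R_2/(R_1+R_2) = 18×22/78 = 5.08 V, R_Th = R_1‖R_2 = 15.8 kΩ.
Base-emitter loop: V_Th = I_B·R_Th + V_BE + (β+1)I_B·R_E, so I_B = (5.08 − 0.7) / (15.8 + 121×0.33) = 0.0785 mA.
I_C = β·I_B = 120×0.0785 = 9.43 mA, and I_E = (β+1)I_B = 9.5 mA.
V_CE = V_CC − I_C·R_C − I_E·R_E = 18 − 9.43×0.56 − 9.5×0.33 = 9.59 V.
V_CE = 9.59 V > 0.2 V confirms active-region operation.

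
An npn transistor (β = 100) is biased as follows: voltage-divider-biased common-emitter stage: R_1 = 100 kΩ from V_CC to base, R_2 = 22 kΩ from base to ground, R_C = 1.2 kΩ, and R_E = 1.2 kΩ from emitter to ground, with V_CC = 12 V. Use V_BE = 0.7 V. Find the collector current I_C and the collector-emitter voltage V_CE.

Thevenize the base divider: V_Th = V_CC·R_2/(R_1+R_2) = 12×22/122 = 2.16 V, R_Th = R_1‖R_2 = 18 kΩ.
Base-emitter loop: V_Th = I_B·R_Th + V_BE + (β+1)I_B·R_E, so I_B = (2.16 − 0.7) / (18 + 101×1.2) = 0.0105 mA.
I_C = β·I_B = 100×0.0105 = 1.05 mA, and I_E = (β+1)I_B = 1.06 mA.
V_CE = V_CC − I_C·R_C − I_E·R_E = 12 − 1.05×1.2 − 1.06×1.2 = 9.46 V.
V_CE = 9.46 V > 0.2 V confirms active-region operation.

I_C ≈ 1.1 mA, V_CE ≈ 9.5 V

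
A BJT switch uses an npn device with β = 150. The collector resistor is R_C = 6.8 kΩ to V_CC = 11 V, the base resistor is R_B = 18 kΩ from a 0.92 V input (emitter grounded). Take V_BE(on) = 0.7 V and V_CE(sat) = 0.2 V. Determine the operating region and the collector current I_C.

saturation; I_C ≈ 1.6 mA

Assume active: I_B = (0.92 − 0.7)/18 = 0.0122 mA, giving I_C = β·I_B = 1.83 mA.
But then V_CE = 11 − 1.83×6.8 = -1.47 V < V_CE(sat) = 0.2 V — impossible in the active region.
So the transistor is saturated. With V_CE = 0.2 V, I_C = (V_CC − 0.2)/R_C = 10.8/6.8 = 1.59 mA.
Check: β·I_B = 1.83 mA > I_C = 1.59 mA, confirming saturation.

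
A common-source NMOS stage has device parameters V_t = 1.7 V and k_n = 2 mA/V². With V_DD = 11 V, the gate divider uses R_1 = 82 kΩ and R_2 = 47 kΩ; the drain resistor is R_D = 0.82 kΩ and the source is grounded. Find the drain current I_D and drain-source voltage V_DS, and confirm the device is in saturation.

I_D ≈ 5.3 mA, V_DS ≈ 6.6 V

V_G = V_DD·R_2/(R_1+R_2) = 11×47/129 = 4.01 V. With the source grounded, V_GS = V_G = 4.01 V.
Assume saturation: I_D = (k_n/2)(V_GS − V_t)² = (2/2)×(4.01 − 1.7)² = 1×2.31² = 5.33 mA.
V_DS = V_DD − I_D·R_D = 11 − 5.33×0.82 = 6.63 V.
Saturation requires V_DS ≥ V_GS − V_t = 2.31 V; 6.63 ≥ 2.31 ✓.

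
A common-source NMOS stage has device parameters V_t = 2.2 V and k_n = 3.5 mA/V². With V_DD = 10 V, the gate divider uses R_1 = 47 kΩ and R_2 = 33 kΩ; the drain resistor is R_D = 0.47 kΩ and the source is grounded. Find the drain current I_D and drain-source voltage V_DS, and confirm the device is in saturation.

I_D ≈ 6.5 mA, V_DS ≈ 7 V

V_G = V_DD·R_2/(R_1+R_2) = 10×33/80 = 4.12 V. With the source grounded, V_GS = V_G = 4.12 V.
Assume saturation: I_D = (k_n/2)(V_GS − V_t)² = (3.5/2)×(4.12 − 2.2)² = 1.75×1.92² = 6.48 mA.
V_DS = V_DD − I_D·R_D = 10 − 6.48×0.47 = 6.95 V.
Saturation requires V_DS ≥ V_GS − V_t = 1.92 V; 6.95 ≥ 1.92 ✓.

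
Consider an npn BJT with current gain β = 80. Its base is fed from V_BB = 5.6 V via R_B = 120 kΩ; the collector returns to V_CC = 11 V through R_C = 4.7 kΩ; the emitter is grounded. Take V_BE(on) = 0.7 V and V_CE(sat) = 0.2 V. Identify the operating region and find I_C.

Assume active: I_B = (5.6 − 0.7)/120 = 0.0408 mA, giving I_C = β·I_B = 3.27 mA.
But then V_CE = 11 − 3.27×4.7 = -4.35 V < V_CE(sat) = 0.2 V — impossible in the active region.
So the transistor is saturated. With V_CE = 0.2 V, I_C = (V_CC − 0.2)/R_C = 10.8/4.7 = 2.3 mA.
Check: β·I_B = 3.27 mA > I_C = 2.3 mA, confirming saturation.

saturation; I_C ≈ 2.3 mA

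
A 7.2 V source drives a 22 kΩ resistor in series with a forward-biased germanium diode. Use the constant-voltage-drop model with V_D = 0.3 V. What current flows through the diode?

KVL around the loop: 7.2 = V_D + I·R = 0.3 + I × 22 kΩ.
So I = (7.2 − 0.3) / 22 kΩ = 6.9 / 22 = 0.314 mA.

I ≈ 0.31 mA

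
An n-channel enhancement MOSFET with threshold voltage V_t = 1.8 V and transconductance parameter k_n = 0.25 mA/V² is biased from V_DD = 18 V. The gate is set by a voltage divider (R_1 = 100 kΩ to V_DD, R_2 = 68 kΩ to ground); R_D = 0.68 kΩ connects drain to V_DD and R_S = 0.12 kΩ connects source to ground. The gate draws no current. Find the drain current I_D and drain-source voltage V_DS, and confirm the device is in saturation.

V_G = V_DD·R_2/(R_1+R_2) = 18×68/168 = 7.29 V.
Assume saturation: I_D = (k_n/2)(V_GS − V_t)² with V_GS = V_G − I_D·R_S = 7.29 − 0.12·I_D.
Substituting gives 0.0018·I_D² − 1.16·I_D + 3.76 = 0, with roots I_D = 3.25 or 644 mA.
The root I_D = 644 mA gives V_GS = -70 V ≤ V_t, so take I_D = 3.25 mA.
Then V_GS = 6.9 V and V_DS = V_DD − I_D(R_D+R_S) = 18 − 3.25×0.8 = 15.4 V.
Saturation requires V_DS ≥ V_GS − V_t = 5.1 V; 15.4 ≥ 5.1 ✓.

I_D ≈ 3.2 mA, V_DS ≈ 15 V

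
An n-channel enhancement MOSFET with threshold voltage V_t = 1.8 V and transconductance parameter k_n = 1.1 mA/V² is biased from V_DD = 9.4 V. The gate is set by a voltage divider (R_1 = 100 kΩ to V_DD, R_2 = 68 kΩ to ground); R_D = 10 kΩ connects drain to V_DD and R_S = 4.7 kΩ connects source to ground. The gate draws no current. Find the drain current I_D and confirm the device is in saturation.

I_D ≈ 0.28 mA

V_G = V_DD·R_2/(R_1+R_2) = 9.4×68/168 = 3.8 V.
Assume saturation: I_D = (k_n/2)(V_GS − V_t)² with V_GS = V_G − I_D·R_S = 3.8 − 4.7·I_D.
Substituting gives 12.1·I_D² − 11.4·I_D + 2.21 = 0, with roots I_D = 0.276 or 0.66 mA.
The root I_D = 0.66 mA gives V_GS = 0.705 V ≤ V_t, so take I_D = 0.276 mA.
Then V_GS = 2.51 V and V_DS = V_DD − I_D(R_D+R_S) = 9.4 − 0.276×14.7 = 5.34 V.
Saturation requires V_DS ≥ V_GS − V_t = 0.708 V; 5.34 ≥ 0.708 ✓.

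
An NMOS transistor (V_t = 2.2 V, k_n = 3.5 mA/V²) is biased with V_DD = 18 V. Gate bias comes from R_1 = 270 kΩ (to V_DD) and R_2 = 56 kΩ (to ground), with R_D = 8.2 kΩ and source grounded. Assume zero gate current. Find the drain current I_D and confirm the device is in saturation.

V_G = V_DD·R_2/(R_1+R_2) = 18×56/326 = 3.09 V. With the source grounded, V_GS = V_G = 3.09 V.
Assume saturation: I_D = (k_n/2)(V_GS − V_t)² = (3.5/2)×(3.09 − 2.2)² = 1.75×0.892² = 1.39 mA.
V_DS = V_DD − I_D·R_D = 18 − 1.39×8.2 = 6.58 V.
Saturation requires V_DS ≥ V_GS − V_t = 0.892 V; 6.58 ≥ 0.892 ✓.

I_D ≈ 1.4 mA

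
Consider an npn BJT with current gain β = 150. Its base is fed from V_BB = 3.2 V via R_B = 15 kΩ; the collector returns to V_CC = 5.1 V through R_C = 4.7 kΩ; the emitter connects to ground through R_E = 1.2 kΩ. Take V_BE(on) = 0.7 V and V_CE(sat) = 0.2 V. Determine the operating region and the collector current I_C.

Assume active: I_B = (3.2 − 0.7)/(15 + 151×1.2) = 0.0127 mA, I_C = β·I_B = 1.91 mA.
Then V_CE = 5.1 − 1.91×4.7 − 1.92×1.2 = -6.19 V < 0.2 V — the active assumption fails.
Re-solve with V_CE = 0.2 V. KCL at the emitter: V_E/R_E = (V_BB−0.7−V_E)/R_B + (V_CC−0.2−V_E)/R_C, giving V_E = 1.09 V.
I_C = (V_CC − 0.2 − V_E)/R_C = (4.9 − 1.09)/4.7 = 0.811 mA.
Check: I_B = (2.5 − 1.09)/15 = 0.0942 mA, and β·I_B = 14.1 mA > I_C, confirming saturation.

saturation; I_C ≈ 0.81 mA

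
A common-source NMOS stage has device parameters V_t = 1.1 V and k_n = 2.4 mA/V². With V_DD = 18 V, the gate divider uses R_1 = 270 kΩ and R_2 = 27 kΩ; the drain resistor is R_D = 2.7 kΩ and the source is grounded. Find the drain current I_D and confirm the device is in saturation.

I_D ≈ 0.35 mA

V_G = V_DD·R_2/(R_1+R_2) = 18×27/297 = 1.64 V. With the source grounded, V_GS = V_G = 1.64 V.
Assume saturation: I_D = (k_n/2)(V_GS − V_t)² = (2.4/2)×(1.64 − 1.1)² = 1.2×0.536² = 0.345 mA.
V_DS = V_DD − I_D·R_D = 18 − 0.345×2.7 = 17.1 V.
Saturation requires V_DS ≥ V_GS − V_t = 0.536 V; 17.1 ≥ 0.536 ✓.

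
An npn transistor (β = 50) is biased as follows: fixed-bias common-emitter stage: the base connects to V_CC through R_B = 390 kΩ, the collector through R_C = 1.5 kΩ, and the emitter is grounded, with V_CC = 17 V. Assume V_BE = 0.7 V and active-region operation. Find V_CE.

Base loop: V_CC = I_B·R_B + V_BE, so I_B = (17 − 0.7)/390 kΩ = 0.0418 mA.
In the active region I_C = β·I_B = 50 × 0.0418 = 2.09 mA.
Collector loop: V_CE = V_CC − I_C·R_C = 17 − 2.09×1.5 = 13.9 V.
Since V_CE = 13.9 V > V_CE(sat) ≈ 0.2 V, the transistor is in the active region as assumed.

V_CE ≈ 14 V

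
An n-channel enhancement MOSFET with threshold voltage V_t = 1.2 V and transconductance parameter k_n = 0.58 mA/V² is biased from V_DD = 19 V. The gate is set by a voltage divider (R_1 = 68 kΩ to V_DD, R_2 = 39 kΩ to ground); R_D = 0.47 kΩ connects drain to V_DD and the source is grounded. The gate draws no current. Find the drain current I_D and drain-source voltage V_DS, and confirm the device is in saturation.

I_D ≈ 9.5 mA, V_DS ≈ 15 V

V_G = V_DD·R_2/(R_1+R_2) = 19×39/107 = 6.93 V. With the source grounded, V_GS = V_G = 6.93 V.
Assume saturation: I_D = (k_n/2)(V_GS − V_t)² = (0.58/2)×(6.93 − 1.2)² = 0.29×5.73² = 9.51 mA.
V_DS = V_DD − I_D·R_D = 19 − 9.51×0.47 = 14.5 V.
Saturation requires V_DS ≥ V_GS − V_t = 5.73 V; 14.5 ≥ 5.73 ✓.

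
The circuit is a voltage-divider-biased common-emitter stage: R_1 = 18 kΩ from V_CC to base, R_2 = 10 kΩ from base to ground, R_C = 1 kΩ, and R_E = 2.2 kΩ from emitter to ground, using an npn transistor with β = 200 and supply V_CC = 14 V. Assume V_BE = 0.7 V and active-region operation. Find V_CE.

Thevenize the base divider: V_Th = V_CC·R_2/(R_1+R_2) = 14×10/28 = 5 V, R_Th = R_1‖R_2 = 6.43 kΩ.
Base-emitter loop: V_Th = I_B·R_Th + V_BE + (β+1)I_B·R_E, so I_B = (5 − 0.7) / (6.43 + 201×2.2) = 0.00958 mA.
I_C = β·I_B = 200×0.00958 = 1.92 mA, and I_E = (β+1)I_B = 1.93 mA.
V_CE = V_CC − I_C·R_C − I_E·R_E = 14 − 1.92×1 − 1.93×2.2 = 7.84 V.
V_CE = 7.84 V > 0.2 V confirms active-region operation.

V_CE ≈ 7.8 V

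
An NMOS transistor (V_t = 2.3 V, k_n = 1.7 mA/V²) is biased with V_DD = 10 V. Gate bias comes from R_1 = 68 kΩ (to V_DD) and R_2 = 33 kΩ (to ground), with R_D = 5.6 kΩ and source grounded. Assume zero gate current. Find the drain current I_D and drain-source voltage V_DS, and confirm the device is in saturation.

I_D ≈ 0.8 mA, V_DS ≈ 5.5 V

V_G = V_DD·R_2/(R_1+R_2) = 10×33/101 = 3.27 V. With the source grounded, V_GS = V_G = 3.27 V.
Assume saturation: I_D = (k_n/2)(V_GS − V_t)² = (1.7/2)×(3.27 − 2.3)² = 0.85×0.967² = 0.795 mA.
V_DS = V_DD − I_D·R_D = 10 − 0.795×5.6 = 5.55 V.
Saturation requires V_DS ≥ V_GS − V_t = 0.967 V; 5.55 ≥ 0.967 ✓.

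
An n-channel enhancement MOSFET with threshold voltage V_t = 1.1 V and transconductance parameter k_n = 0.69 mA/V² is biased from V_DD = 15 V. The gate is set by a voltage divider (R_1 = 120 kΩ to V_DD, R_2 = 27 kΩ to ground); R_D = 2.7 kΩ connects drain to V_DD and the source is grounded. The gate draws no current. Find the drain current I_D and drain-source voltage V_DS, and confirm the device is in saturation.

I_D ≈ 0.95 mA, V_DS ≈ 12 V

V_G = V_DD·R_2/(R_1+R_2) = 15×27/147 = 2.76 V. With the source grounded, V_GS = V_G = 2.76 V.
Assume saturation: I_D = (k_n/2)(V_GS − V_t)² = (0.69/2)×(2.76 − 1.1)² = 0.345×1.66² = 0.945 mA.
V_DS = V_DD − I_D·R_D = 15 − 0.945×2.7 = 12.4 V.
Saturation requires V_DS ≥ V_GS − V_t = 1.66 V; 12.4 ≥ 1.66 ✓.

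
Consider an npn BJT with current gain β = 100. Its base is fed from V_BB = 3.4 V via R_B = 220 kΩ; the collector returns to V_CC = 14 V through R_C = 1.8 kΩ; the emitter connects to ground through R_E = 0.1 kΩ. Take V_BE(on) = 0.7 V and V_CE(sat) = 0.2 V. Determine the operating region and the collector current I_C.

active; I_C ≈ 1.2 mA

Assume active. Base-emitter loop: I_B = (V_BB − V_BE)/(R_B + (β+1)R_E) = (3.4 − 0.7)/(220 + 101×0.1) = 0.0117 mA.
I_C = β·I_B = 100×0.0117 = 1.17 mA.
V_CE = V_CC − I_C·R_C − I_E·R_E = 14 − 1.17×1.8 − 1.19×0.1 = 11.8 V > V_CE(sat), so the active-region assumption holds.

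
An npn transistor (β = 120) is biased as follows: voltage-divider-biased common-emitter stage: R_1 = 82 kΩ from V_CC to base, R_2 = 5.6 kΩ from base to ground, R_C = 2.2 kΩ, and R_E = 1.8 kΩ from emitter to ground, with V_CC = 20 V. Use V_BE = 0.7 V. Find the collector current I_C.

Thevenize the base divider: V_Th = V_CC·R_2/(R_1+R_2) = 20×5.6/87.6 = 1.28 V, R_Th = R_1‖R_2 = 5.24 kΩ.
Base-emitter loop: V_Th = I_B·R_Th + V_BE + (β+1)I_B·R_E, so I_B = (1.28 − 0.7) / (5.24 + 121×1.8) = 0.00259 mA.
I_C = β·I_B = 120×0.00259 = 0.311 mA, and I_E = (β+1)I_B = 0.314 mA.
V_CE = V_CC − I_C·R_C − I_E·R_E = 20 − 0.311×2.2 − 0.314×1.8 = 18.8 V.
V_CE = 18.8 V > 0.2 V confirms active-region operation.

I_C ≈ 0.31 mA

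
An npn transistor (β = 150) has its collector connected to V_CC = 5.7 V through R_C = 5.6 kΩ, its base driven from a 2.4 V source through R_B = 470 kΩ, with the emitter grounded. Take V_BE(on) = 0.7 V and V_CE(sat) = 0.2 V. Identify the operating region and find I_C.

active; I_C ≈ 0.54 mA

Assume active. Base-emitter loop: I_B = (V_BB − V_BE)/R_B = (2.4 − 0.7)/470 = 0.00362 mA.
I_C = β·I_B = 150×0.00362 = 0.543 mA.
V_CE = V_CC − I_C·R_C = 5.7 − 0.543×5.6 = 2.66 V > V_CE(sat), so the active-region assumption holds.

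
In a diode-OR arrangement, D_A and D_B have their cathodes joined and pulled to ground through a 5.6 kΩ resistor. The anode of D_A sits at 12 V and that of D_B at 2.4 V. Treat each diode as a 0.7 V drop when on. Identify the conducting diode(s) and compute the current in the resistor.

Assume both conduct. Then node N would need to be at both 12−0.7 = 11.3 V and 2.4−0.7 = 1.7 V, which is impossible.
Assume only D_A conducts: V_N = 12 − 0.7 = 11.3 V, so I_R = 11.3/5.6 = 2.02 mA.
Check D_B: its anode-to-cathode voltage is 2.4 − 11.3 = -8.9 V < 0.7 V, so it is off. The assumption is consistent.

Only D_A conducts; I_R ≈ 2 mA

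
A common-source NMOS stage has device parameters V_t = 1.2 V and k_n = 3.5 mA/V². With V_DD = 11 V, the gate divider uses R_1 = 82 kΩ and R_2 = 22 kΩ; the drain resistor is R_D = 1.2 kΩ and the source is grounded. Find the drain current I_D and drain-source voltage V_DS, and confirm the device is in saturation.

V_G = V_DD·R_2/(R_1+R_2) = 11×22/104 = 2.33 V. With the source grounded, V_GS = V_G = 2.33 V.
Assume saturation: I_D = (k_n/2)(V_GS − V_t)² = (3.5/2)×(2.33 − 1.2)² = 1.75×1.13² = 2.22 mA.
V_DS = V_DD − I_D·R_D = 11 − 2.22×1.2 = 8.33 V.
Saturation requires V_DS ≥ V_GS − V_t = 1.13 V; 8.33 ≥ 1.13 ✓.

I_D ≈ 2.2 mA, V_DS ≈ 8.3 V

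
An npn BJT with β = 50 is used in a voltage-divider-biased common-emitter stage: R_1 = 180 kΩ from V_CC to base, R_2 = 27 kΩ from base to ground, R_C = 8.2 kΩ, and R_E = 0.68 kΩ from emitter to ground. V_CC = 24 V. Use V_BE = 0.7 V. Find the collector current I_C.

Thevenize the base divider: V_Th = V_CC·R_2/(R_1+R_2) = 24×27/207 = 3.13 V, R_Th = R_1‖R_2 = 23.5 kΩ.
Base-emitter loop: V_Th = I_B·R_Th + V_BE + (β+1)I_B·R_E, so I_B = (3.13 − 0.7) / (23.5 + 51×0.68) = 0.0418 mA.
I_C = β·I_B = 50×0.0418 = 2.09 mA, and I_E = (β+1)I_B = 2.13 mA.
V_CE = V_CC − I_C·R_C − I_E·R_E = 24 − 2.09×8.2 − 2.13×0.68 = 5.42 V.
V_CE = 5.42 V > 0.2 V confirms active-region operation.

I_C ≈ 2.1 mA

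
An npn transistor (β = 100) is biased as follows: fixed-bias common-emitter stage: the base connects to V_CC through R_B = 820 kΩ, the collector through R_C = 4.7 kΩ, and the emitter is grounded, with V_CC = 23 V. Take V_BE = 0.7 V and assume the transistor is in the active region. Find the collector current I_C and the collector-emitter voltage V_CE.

I_C ≈ 2.7 mA, V_CE ≈ 10 V

Base loop: V_CC = I_B·R_B + V_BE, so I_B = (23 − 0.7)/820 kΩ = 0.0272 mA.
In the active region I_C = β·I_B = 100 × 0.0272 = 2.72 mA.
Collector loop: V_CE = V_CC − I_C·R_C = 23 − 2.72×4.7 = 10.2 V.
Since V_CE = 10.2 V > V_CE(sat) ≈ 0.2 V, the transistor is in the active region as assumed.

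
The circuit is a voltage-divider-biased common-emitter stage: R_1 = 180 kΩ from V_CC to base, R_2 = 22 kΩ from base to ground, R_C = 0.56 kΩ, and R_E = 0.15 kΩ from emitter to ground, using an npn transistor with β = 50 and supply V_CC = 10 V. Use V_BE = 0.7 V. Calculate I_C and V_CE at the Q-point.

Thevenize the base divider: V_Th = V_CC·R_2/(R_1+R_2) = 10×22/202 = 1.09 V, R_Th = R_1‖R_2 = 19.6 kΩ.
Base-emitter loop: V_Th = I_B·R_Th + V_BE + (β+1)I_B·R_E, so I_B = (1.09 − 0.7) / (19.6 + 51×0.15) = 0.0143 mA.
I_C = β·I_B = 50×0.0143 = 0.714 mA, and I_E = (β+1)I_B = 0.728 mA.
V_CE = V_CC − I_C·R_C − I_E·R_E = 10 − 0.714×0.56 − 0.728×0.15 = 9.49 V.
V_CE = 9.49 V > 0.2 V confirms active-region operation.

I_C ≈ 0.71 mA, V_CE ≈ 9.5 V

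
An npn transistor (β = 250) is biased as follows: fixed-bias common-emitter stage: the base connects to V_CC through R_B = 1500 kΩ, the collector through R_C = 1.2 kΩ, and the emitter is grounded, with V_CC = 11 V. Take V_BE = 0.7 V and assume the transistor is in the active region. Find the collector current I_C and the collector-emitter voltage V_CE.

I_C ≈ 1.7 mA, V_CE ≈ 8.9 V

Base loop: V_CC = I_B·R_B + V_BE, so I_B = (11 − 0.7)/1500 kΩ = 0.00687 mA.
In the active region I_C = β·I_B = 250 × 0.00687 = 1.72 mA.
Collector loop: V_CE = V_CC − I_C·R_C = 11 − 1.72×1.2 = 8.94 V.
Since V_CE = 8.94 V > V_CE(sat) ≈ 0.2 V, the transistor is in the active region as assumed.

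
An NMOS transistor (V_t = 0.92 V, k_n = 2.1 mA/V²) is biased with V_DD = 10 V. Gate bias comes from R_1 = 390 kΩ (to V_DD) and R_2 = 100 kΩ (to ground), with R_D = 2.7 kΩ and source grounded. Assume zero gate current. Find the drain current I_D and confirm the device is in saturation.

I_D ≈ 1.3 mA

V_G = V_DD·R_2/(R_1+R_2) = 10×100/490 = 2.04 V. With the source grounded, V_GS = V_G = 2.04 V.
Assume saturation: I_D = (k_n/2)(V_GS − V_t)² = (2.1/2)×(2.04 − 0.92)² = 1.05×1.12² = 1.32 mA.
V_DS = V_DD − I_D·R_D = 10 − 1.32×2.7 = 6.44 V.
Saturation requires V_DS ≥ V_GS − V_t = 1.12 V; 6.44 ≥ 1.12 ✓.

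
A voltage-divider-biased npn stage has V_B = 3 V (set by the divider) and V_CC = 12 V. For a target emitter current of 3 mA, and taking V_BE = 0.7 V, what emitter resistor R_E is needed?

R_E ≈ 0.77 kΩ

V_E = V_B − V_BE = 3 − 0.7 = 2.3 V.
R_E = V_E / I_E = 2.3 / 3 = 0.767 kΩ.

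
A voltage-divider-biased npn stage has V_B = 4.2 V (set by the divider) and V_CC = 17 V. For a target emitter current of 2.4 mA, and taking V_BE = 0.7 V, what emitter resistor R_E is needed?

V_E = V_B − V_BE = 4.2 − 0.7 = 3.5 V.
R_E = V_E / I_E = 3.5 / 2.4 = 1.46 kΩ.

R_E ≈ 1.5 kΩ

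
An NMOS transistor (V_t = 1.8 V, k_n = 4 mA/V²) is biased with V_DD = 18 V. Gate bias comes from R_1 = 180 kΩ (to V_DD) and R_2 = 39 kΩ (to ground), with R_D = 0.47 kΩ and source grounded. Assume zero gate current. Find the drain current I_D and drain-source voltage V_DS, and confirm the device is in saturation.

V_G = V_DD·R_2/(R_1+R_2) = 18×39/219 = 3.21 V. With the source grounded, V_GS = V_G = 3.21 V.
Assume saturation: I_D = (k_n/2)(V_GS − V_t)² = (4/2)×(3.21 − 1.8)² = 2×1.41² = 3.95 mA.
V_DS = V_DD − I_D·R_D = 18 − 3.95×0.47 = 16.1 V.
Saturation requires V_DS ≥ V_GS − V_t = 1.41 V; 16.1 ≥ 1.41 ✓.

I_D ≈ 4 mA, V_DS ≈ 16 V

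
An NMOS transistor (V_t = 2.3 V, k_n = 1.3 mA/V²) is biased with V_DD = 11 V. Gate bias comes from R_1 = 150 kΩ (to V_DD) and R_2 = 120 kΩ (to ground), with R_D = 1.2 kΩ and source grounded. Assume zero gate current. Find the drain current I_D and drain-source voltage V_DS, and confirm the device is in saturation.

I_D ≈ 4.4 mA, V_DS ≈ 5.8 V

V_G = V_DD·R_2/(R_1+R_2) = 11×120/270 = 4.89 V. With the source grounded, V_GS = V_G = 4.89 V.
Assume saturation: I_D = (k_n/2)(V_GS − V_t)² = (1.3/2)×(4.89 − 2.3)² = 0.65×2.59² = 4.36 mA.
V_DS = V_DD − I_D·R_D = 11 − 4.36×1.2 = 5.77 V.
Saturation requires V_DS ≥ V_GS − V_t = 2.59 V; 5.77 ≥ 2.59 ✓.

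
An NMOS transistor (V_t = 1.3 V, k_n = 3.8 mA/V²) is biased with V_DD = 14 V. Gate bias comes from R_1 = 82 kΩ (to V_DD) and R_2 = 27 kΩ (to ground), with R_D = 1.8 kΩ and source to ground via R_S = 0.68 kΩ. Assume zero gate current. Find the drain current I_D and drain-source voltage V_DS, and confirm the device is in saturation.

V_G = V_DD·R_2/(R_1+R_2) = 14×27/109 = 3.47 V.
Assume saturation: I_D = (k_n/2)(V_GS − V_t)² with V_GS = V_G − I_D·R_S = 3.47 − 0.68·I_D.
Substituting gives 0.879·I_D² − 6.6·I_D + 8.93 = 0, with roots I_D = 1.77 or 5.75 mA.
The root I_D = 5.75 mA gives V_GS = -0.439 V ≤ V_t, so take I_D = 1.77 mA.
Then V_GS = 2.26 V and V_DS = V_DD − I_D(R_D+R_S) = 14 − 1.77×2.48 = 9.61 V.
Saturation requires V_DS ≥ V_GS − V_t = 0.965 V; 9.61 ≥ 0.965 ✓.

I_D ≈ 1.8 mA, V_DS ≈ 9.6 V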